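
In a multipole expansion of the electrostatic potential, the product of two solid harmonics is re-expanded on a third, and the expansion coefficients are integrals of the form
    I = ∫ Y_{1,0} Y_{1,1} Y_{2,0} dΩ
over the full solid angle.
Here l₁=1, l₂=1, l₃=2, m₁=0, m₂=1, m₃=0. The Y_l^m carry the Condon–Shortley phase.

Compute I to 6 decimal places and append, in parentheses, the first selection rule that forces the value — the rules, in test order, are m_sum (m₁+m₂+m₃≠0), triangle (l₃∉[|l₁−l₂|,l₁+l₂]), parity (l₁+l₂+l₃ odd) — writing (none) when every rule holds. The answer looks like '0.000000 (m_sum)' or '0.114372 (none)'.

0 + 1 + 0 = 1 ≠ 0: azimuthal integral kills it; I = 0

0.000000 (m_sum)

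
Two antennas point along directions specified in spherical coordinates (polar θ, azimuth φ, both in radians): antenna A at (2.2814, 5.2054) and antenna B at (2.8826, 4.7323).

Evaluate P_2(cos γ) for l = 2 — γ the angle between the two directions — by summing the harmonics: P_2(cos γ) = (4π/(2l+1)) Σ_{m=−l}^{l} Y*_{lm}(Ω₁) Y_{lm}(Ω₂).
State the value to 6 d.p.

0.468021

Addition theorem: P_2(cos γ) = (4π/5) Σ_m Y*_{lm}(Ω₁) Y_{lm}(Ω₂), m = −2…2:
  m=-2: (-0.122503, -0.185046) × (-0.025316, 0.001009) = (0.003288, 0.004561)  (running Σ = (0.003288, 0.004561))
  m=-1: (-0.180774, 0.336473) × (-0.003808, -0.191218) = (0.065028, 0.033286)  (running Σ = (0.068316, 0.037847))
  m=0: (0.087191, -0.000000) × (0.568723, 0.000000) = (0.049587, 0.000000)  (running Σ = (0.117904, 0.037847))
  m=1: (0.180774, 0.336473) × (0.003808, -0.191218) = (0.065028, -0.033286)  (running Σ = (0.182932, 0.004561))
  m=2: (-0.122503, 0.185046) × (-0.025316, -0.001009) = (0.003288, -0.004561)  (running Σ = (0.186220, -0.000000))
Total Σ_m = (0.186220, -0.000000). Multiply by 2.513274: (0.468021, -0.000000). P_2(cos γ) = 0.468021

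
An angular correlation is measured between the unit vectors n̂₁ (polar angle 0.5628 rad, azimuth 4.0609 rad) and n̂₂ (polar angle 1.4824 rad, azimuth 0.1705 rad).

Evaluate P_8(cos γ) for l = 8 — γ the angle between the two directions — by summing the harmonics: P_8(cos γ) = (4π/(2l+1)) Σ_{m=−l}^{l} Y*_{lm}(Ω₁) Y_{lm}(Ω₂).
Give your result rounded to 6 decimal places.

Term-by-term m-sum for l=8 (normalisation 4π/17 = 0.739198):
  m=-8: Y*=(0.001622, 0.002972)  Y=(0.102570, -0.488904)  product (0.001619, -0.000488)
  m=-7: Y*=(-0.021218, -0.003249)  Y=(0.065243, -0.164638)  product (-0.001919, 0.003281)
  m=-6: Y*=(0.060819, -0.058661)  Y=(-0.169106, 0.277188)  product (0.005975, 0.026778)
  m=-5: Y*=(0.026572, 0.228333)  Y=(-0.133567, 0.152812)  product (-0.038441, -0.026437)
  m=-4: Y*=(-0.369232, -0.219144)  Y=(0.207174, -0.168220)  product (-0.113360, 0.016711)
  m=-3: Y*=(0.453383, -0.183020)  Y=(0.186061, -0.104442)  product (0.065242, -0.081405)
  m=-2: Y*=(-0.043137, 0.157197)  Y=(-0.226637, 0.080425)  product (-0.002866, -0.039096)
  m=-1: Y*=(0.212970, 0.279284)  Y=(-0.214222, 0.036883)  product (-0.055924, -0.051974)
  m=+0: Y*=(-0.291952, -0.000000)  Y=(0.232579, 0.000000)  product (-0.067902, -0.000000)
  m=+1: Y*=(-0.212970, 0.279284)  Y=(0.214222, 0.036883)  product (-0.055924, 0.051974)
  m=+2: Y*=(-0.043137, -0.157197)  Y=(-0.226637, -0.080425)  product (-0.002866, 0.039096)
  m=+3: Y*=(-0.453383, -0.183020)  Y=(-0.186061, -0.104442)  product (0.065242, 0.081405)
  m=+4: Y*=(-0.369232, 0.219144)  Y=(0.207174, 0.168220)  product (-0.113360, -0.016711)
  m=+5: Y*=(-0.026572, 0.228333)  Y=(0.133567, 0.152812)  product (-0.038441, 0.026437)
  m=+6: Y*=(0.060819, 0.058661)  Y=(-0.169106, -0.277188)  product (0.005975, -0.026778)
  m=+7: Y*=(0.021218, -0.003249)  Y=(-0.065243, -0.164638)  product (-0.001919, -0.003281)
  m=+8: Y*=(0.001622, -0.002972)  Y=(0.102570, 0.488904)  product (0.001619, 0.000488)
Σ over m = (-0.347249, 0.000000); ×(4π/17) → (-0.256686, 0.000000). Real part: -0.256686

-0.256686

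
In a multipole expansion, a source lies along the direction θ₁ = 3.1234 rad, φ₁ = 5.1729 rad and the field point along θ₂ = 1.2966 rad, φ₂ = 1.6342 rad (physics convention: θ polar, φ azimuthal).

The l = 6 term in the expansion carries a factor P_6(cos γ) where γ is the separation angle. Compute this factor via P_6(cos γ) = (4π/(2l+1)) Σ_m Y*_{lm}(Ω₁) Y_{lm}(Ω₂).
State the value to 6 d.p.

0.102289

Summing Y*_{l m}(θ₁,φ₁)·Y_{l m}(θ₂,φ₂) over m ∈ [−6, 6]; prefactor 4π/(2·6+1) = 0.966644:
  term(m=-6) = -0.000000+0.000000i   from Y*(Ω₁)=+0.000000-0.000000i, Y(Ω₂)=-0.356944+0.142743i
  term(m=-5) = -0.000000+0.000000i   from Y*(Ω₁)=-0.000000-0.000000i, Y(Ω₂)=-0.116770-0.355915i
  term(m=-4) = +0.000000-0.000000i   from Y*(Ω₁)=-0.000000+0.000000i, Y(Ω₂)=-0.057388+0.014875i
  term(m=-3) = -0.000004-0.000010i   from Y*(Ω₁)=+0.000031-0.000006i, Y(Ω₂)=-0.065252-0.338904i
  term(m=-2) = -0.000052-0.000053i   from Y*(Ω₁)=-0.001042-0.001372i, Y(Ω₂)=+0.042614-0.005433i
  term(m=-1) = +0.017651+0.007403i   from Y*(Ω₁)=-0.026601+0.053621i, Y(Ω₂)=-0.020261-0.319133i
  term(m=+0) = +0.070628+0.000000i   from Y*(Ω₁)=+1.013576-0.000000i, Y(Ω₂)=+0.069682+0.000000i
  term(m=+1) = +0.017651-0.007403i   from Y*(Ω₁)=+0.026601+0.053621i, Y(Ω₂)=+0.020261-0.319133i
  term(m=+2) = -0.000052+0.000053i   from Y*(Ω₁)=-0.001042+0.001372i, Y(Ω₂)=+0.042614+0.005433i
  term(m=+3) = -0.000004+0.000010i   from Y*(Ω₁)=-0.000031-0.000006i, Y(Ω₂)=+0.065252-0.338904i
  term(m=+4) = +0.000000+0.000000i   from Y*(Ω₁)=-0.000000-0.000000i, Y(Ω₂)=-0.057388-0.014875i
  term(m=+5) = -0.000000-0.000000i   from Y*(Ω₁)=+0.000000-0.000000i, Y(Ω₂)=+0.116770-0.355915i
  term(m=+6) = -0.000000-0.000000i   from Y*(Ω₁)=+0.000000+0.000000i, Y(Ω₂)=-0.356944-0.142743i
Total Σ_m = +0.105819-0.000000i. Multiply by 0.966644: +0.102289-0.000000i. P_6(cos γ) = 0.102289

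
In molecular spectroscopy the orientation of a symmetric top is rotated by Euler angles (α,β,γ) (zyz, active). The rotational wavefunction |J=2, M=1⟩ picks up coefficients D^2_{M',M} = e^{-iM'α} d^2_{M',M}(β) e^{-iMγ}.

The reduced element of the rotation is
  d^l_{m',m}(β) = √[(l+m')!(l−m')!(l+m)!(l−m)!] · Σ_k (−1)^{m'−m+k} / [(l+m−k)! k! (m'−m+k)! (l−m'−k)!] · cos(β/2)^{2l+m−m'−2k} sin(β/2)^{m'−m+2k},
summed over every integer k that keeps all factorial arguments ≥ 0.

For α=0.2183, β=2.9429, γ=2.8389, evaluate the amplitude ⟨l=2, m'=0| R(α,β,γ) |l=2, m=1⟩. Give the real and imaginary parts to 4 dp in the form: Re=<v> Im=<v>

Re=0.2262 Im=0.0706

First d^2_{0,1}(β=2.9429), then the phase factors e^{-i(0)α} and e^{-i(1)γ}:
c=cos(2.942900/2)=0.099183, s=sin(2.942900/2)=0.995069; N=√[2·2·6·1]=4.898979
k∈{1,2} keeps every argument non-negative
  k=1: (−1)^0·4.8990/(2)·0.0992^3·0.9951^1 = +0.002378
  k=2: (−1)^1·4.8990/(2)·0.0992^1·0.9951^3 = -0.239372
d^2_{0,1}(2.9429) = +0.002378 -0.239372 = -0.236993
Phases: e^{-i·(0)·0.2183}=+1.000000+0.000000i, e^{-i·(1)·2.8389}=-0.954537-0.298092i ⇒ D=+0.226219+0.070646i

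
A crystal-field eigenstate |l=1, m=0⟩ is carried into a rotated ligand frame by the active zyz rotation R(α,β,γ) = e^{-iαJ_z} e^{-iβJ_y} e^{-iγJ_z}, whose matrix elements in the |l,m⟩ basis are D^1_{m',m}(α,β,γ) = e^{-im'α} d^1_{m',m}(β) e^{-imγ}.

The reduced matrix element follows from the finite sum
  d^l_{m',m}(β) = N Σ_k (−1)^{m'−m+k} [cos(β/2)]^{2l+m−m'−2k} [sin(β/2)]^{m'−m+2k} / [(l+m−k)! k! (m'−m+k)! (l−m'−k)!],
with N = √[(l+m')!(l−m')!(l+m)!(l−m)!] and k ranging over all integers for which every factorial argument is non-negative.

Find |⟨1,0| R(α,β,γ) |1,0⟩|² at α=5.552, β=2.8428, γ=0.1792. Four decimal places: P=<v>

First d^1_{0,0}(β=2.8428), then the phase factors e^{-i(0)α} and e^{-i(0)γ}:
Half-angle: c=0.148841, s=0.988861. N=√(1·1·1·1)=1.000000
k∈{0,1} keeps every argument non-negative
  k=0: (−1)^0·1.0000/(1)·0.1488^2·0.9889^0 = +0.022154
  k=1: (−1)^1·1.0000/(1)·0.1488^0·0.9889^2 = -0.977846
d^1_{0,0}(2.8428) = +0.022154 -0.977846 = -0.955693
|D^1_{0,0}|² = |d^1_{0,0}(β)|² = (-0.955693)² = 0.913348 (the z-rotation phases have unit modulus)

P=0.9133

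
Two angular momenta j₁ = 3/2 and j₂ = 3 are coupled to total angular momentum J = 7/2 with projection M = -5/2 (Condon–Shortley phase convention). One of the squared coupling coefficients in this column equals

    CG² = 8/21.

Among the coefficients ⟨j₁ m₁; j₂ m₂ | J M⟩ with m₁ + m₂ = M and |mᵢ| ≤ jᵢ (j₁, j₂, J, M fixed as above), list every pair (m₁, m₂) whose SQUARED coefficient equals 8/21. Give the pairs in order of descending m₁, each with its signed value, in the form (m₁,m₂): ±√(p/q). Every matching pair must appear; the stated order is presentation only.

(1/2,-3): +√(8/21)

Admissible pairs with m₁+m₂ = M = -5/2: (-3/2,-1), (-1/2,-2), (1/2,-3)
  (m₁,m₂)=(1/2,-3): CG² = 8/21, CG = +√(8/21)   ← matches the target
  (m₁,m₂)=(-1/2,-2): CG² = 1/7, CG = +√(1/7)
  (m₁,m₂)=(-3/2,-1): CG² = 10/21, CG = −√(10/21)
Pairs with CG² = 8/21: (1/2,-3): +√(8/21)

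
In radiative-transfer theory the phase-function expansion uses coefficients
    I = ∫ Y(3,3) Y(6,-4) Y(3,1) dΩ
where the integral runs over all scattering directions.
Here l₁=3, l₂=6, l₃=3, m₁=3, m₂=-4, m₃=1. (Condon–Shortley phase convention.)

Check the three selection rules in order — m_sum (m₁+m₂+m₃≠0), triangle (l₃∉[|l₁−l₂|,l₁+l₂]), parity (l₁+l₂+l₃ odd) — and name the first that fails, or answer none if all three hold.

none

Σmᵢ = 0  ✓
l₃∈[|l₁−l₂|,l₁+l₂]=[3,9], have l₃=3  ✓
Σlᵢ = 12 ⇒ even  ✓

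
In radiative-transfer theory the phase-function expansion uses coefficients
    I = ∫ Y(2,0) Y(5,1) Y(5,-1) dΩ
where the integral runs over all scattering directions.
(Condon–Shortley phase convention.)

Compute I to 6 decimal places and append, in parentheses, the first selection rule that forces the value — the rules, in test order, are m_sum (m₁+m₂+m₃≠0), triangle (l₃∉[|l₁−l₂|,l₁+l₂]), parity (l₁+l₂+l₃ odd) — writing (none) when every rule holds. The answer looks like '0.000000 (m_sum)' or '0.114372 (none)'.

-0.145565 (none)

Rules hold: Σm=0, L=12 even, 3≤5≤7.
N = 5·11·11 = 605
Δ = 2!·2!·8!/13! = 1/38610
Racah Σ t=0..2: t=0:+1/2880 t=1:−1/576 t=2:+1/2880 = -1/960
⇒ 3j(2 5 5; 0 0 0)² = 10/429, sgn +1
Racah Σ t=0..2: t=0:+1/5760 t=1:−1/720 t=2:+1/2304 = -1/1280
⇒ 3j(2 5 5; 0 1 -1)² = 27/1430, sgn -1
4πI² = N·(3j₀)²·(3jₘ)² = 45/169
I = -1·√(0.266272/4π) = -0.14556534
No selection rule forces the value: the integral is nonzero (none).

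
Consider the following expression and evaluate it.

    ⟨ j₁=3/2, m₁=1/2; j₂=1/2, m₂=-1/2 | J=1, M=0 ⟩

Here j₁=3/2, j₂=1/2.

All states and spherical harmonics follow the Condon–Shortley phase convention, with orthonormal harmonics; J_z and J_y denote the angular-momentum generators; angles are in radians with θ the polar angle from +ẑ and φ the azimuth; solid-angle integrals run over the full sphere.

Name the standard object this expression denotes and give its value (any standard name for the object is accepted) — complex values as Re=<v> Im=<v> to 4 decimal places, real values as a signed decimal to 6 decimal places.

Clebsch–Gordan coefficient, +√(1/2) ≈ +0.707107

This is a Clebsch–Gordan (vector-coupling) coefficient.
√[3·1!2!0!/4! · 2!1!0!1!1!1!] = √(1/2)
  +(−1)^0/∏(0,1,1,0,1,0)! = 1  (running 1)
⟨..|..⟩ = √(1/2)·(1) = +0.707107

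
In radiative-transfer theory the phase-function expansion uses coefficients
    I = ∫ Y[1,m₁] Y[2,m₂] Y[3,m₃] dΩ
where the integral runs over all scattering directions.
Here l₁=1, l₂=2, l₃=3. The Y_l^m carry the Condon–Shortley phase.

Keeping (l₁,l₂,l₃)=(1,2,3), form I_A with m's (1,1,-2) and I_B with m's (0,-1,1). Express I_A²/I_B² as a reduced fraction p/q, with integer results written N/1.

5/4

Same 1,2,3: normalisation and zero-m 3j drop out of the ratio.
A: Δ: 0! 2! 4! / 7! → 1/105; sum: t=0:+1/12 = 1/12; 3j²(1 2 3; 1 1 -2) = Δ·Π!·Σ² = 2/21  (sign -1)
B: Δ: 0! 2! 4! / 7! → 1/105; sum: t=0:+1/6 = 1/6; 3j²(1 2 3; 0 -1 1) = Δ·Π!·Σ² = 8/105  (sign +1)
I_A²/I_B² = (2/21)/(8/105) = 5/4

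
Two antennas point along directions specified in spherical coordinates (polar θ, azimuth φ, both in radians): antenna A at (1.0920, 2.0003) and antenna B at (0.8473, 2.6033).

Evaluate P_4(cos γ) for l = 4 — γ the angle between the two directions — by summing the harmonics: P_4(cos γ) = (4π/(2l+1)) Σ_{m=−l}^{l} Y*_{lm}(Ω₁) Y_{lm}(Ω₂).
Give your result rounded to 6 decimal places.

-0.037828

Addition theorem: P_4(cos γ) = (4π/9) Σ_m Y*_{lm}(Ω₁) Y_{lm}(Ω₂), m = −4…4:
  [-4]  conj(Y_{4,-4})(Ω₁) = (-0.040282, 0.271640) ; Y_{4,-4}(Ω₂) = (-0.076805, 0.116625) ; Δ = (-0.028586, -0.025561)
  [-3]  conj(Y_{4,-3})(Ω₁) = (0.387222, -0.112306) ; Y_{4,-3}(Ω₂) = (0.015374, -0.348530) ; Δ = (-0.033189, -0.136685)
  [-2]  conj(Y_{4,-2})(Ω₁) = (-0.083617, -0.096931) ; Y_{4,-2}(Ω₂) = (0.184314, 0.342077) ; Δ = (0.017746, -0.046469)
  [-1]  conj(Y_{4,-1})(Ω₁) = (0.121978, -0.266316) ; Y_{4,-1}(Ω₂) = (-0.013663, -0.008158) ; Δ = (-0.003839, 0.002644)
  [+0]  conj(Y_{4,0})(Ω₁) = (-0.189443, -0.000000) ; Y_{4,0}(Ω₂) = (-0.362346, 0.000000) ; Δ = (0.068644, 0.000000)
  [+1]  conj(Y_{4,1})(Ω₁) = (-0.121978, -0.266316) ; Y_{4,1}(Ω₂) = (0.013663, -0.008158) ; Δ = (-0.003839, -0.002644)
  [+2]  conj(Y_{4,2})(Ω₁) = (-0.083617, 0.096931) ; Y_{4,2}(Ω₂) = (0.184314, -0.342077) ; Δ = (0.017746, 0.046469)
  [+3]  conj(Y_{4,3})(Ω₁) = (-0.387222, -0.112306) ; Y_{4,3}(Ω₂) = (-0.015374, -0.348530) ; Δ = (-0.033189, 0.136685)
  [+4]  conj(Y_{4,4})(Ω₁) = (-0.040282, -0.271640) ; Y_{4,4}(Ω₂) = (-0.076805, -0.116625) ; Δ = (-0.028586, 0.025561)
Total Σ_m = (-0.027093, 0.000000). Multiply by 1.396263: (-0.037828, 0.000000). P_4(cos γ) = -0.037828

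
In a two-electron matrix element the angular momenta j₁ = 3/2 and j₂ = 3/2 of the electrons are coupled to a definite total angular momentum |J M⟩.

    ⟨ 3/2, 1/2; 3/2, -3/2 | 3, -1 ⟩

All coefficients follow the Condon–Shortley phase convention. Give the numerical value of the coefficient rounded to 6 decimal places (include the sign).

triangle: 0!×3!×3!/7! = 36/5040
(j±m)!: 2!×1!×0!×3!×2!×4! = 576
prefactor² = (2J+1)×Δ×N² = 144/5
  k=0: +1/(0!×0!×1!×0!×2!×3!) = 1/12
Σ = 1/12  ⇒  CG² = 144/5×(1/12)² = 1/5
CG = +√(1/5) = +0.447214

+0.447214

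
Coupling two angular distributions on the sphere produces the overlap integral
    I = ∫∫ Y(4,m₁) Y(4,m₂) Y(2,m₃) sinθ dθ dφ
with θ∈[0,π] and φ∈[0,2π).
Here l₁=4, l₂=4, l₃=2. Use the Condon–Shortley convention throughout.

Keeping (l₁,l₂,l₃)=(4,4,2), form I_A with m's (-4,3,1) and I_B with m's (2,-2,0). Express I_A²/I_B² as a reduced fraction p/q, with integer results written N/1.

l's match ⇒ only the (l;m) 3-j factors differ between A and B.
A: triangle coeff Δ(4,4,2) = 1/13860; Σ_t [6,6]: t=6:+1/1440 = 1/1440; (3j)²=7/165 [(4 4 2; -4 3 1)], sign=-1
B: triangle coeff Δ(4,4,2) = 1/13860; Σ_t [0,2]: t=0:+1/2880 t=1:−1/120 t=2:+1/192 = -1/360; (3j)²=16/3465 [(4 4 2; 2 -2 0)], sign=-1
I_A²/I_B² = (7/165)/(16/3465) = 147/16

147/16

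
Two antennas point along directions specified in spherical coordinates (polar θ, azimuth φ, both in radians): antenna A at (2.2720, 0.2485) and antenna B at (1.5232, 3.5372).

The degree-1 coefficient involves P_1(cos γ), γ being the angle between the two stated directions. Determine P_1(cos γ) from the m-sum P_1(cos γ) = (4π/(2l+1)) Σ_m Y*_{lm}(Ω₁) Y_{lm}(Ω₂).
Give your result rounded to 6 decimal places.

Expand P_1 via completeness: Σ_{m} conj(Y_{1,m}) at Ω₁ times Y_{1,m} at Ω₂ —
  m=-1: Y*=(0.255872, 0.064926)  Y=(-0.318448, 0.132992)  product (-0.090116, 0.013353)
  m=+0: Y*=(-0.315216, -0.000000)  Y=(0.023247, 0.000000)  product (-0.007328, -0.000000)
  m=+1: Y*=(-0.255872, 0.064926)  Y=(0.318448, 0.132992)  product (-0.090116, -0.013353)
Total Σ_m = (-0.187561, 0.000000). Multiply by 4.188790: (-0.785652, 0.000000). P_1(cos γ) = -0.785652

-0.785652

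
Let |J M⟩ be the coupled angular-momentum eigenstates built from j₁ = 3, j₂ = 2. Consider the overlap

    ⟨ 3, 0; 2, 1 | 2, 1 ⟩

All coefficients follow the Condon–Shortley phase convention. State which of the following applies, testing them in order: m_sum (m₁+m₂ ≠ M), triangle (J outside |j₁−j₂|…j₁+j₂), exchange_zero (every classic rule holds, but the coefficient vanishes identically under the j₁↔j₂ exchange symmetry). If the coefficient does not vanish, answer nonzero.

m-sum: m₁+m₂ = 0+1 = 1, M = 1  ✓
triangle: |j₁−j₂| = 1 ≤ J = 2 ≤ j₁+j₂ = 5  ✓
exchange: j₁≠j₂ or m₁≠m₂ — the exchange symmetry imposes no constraint here
value check: CG = +√(2/7) = +0.534522 ≠ 0

nonzero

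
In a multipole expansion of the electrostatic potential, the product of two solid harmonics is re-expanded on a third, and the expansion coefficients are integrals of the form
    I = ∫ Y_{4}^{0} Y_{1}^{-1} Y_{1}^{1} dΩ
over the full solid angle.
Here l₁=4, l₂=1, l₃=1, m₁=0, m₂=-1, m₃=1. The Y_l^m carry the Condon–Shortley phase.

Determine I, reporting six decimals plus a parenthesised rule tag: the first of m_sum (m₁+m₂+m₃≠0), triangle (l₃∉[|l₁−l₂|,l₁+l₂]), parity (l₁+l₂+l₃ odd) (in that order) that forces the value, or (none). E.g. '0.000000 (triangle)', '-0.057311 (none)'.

0.000000 (triangle)

|4−1|≤1≤4+1 violated ⇒ I = 0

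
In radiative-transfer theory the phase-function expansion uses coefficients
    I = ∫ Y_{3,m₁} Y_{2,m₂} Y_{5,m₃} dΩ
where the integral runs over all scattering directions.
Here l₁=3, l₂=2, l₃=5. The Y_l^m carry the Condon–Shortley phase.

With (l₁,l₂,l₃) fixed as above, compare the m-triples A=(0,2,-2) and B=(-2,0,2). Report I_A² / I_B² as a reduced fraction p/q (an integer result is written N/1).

Shared (l₁,l₂,l₃)=(3,2,5): N and (l;000)² cancel in I_A²/I_B².
A: Δ = 0!·6!·4!/11! = 1/2310; Racah Σ t=0..0: t=0:+1/864 = 1/864; ⇒ 3j(3 2 5; 0 2 -2)² = 1/66, sgn -1
B: Δ = 0!·6!·4!/11! = 1/2310; Racah Σ t=0..0: t=0:+1/480 = 1/480; ⇒ 3j(3 2 5; -2 0 2)² = 3/110, sgn -1
I_A²/I_B² = (1/66)/(3/110) = 5/9

5/9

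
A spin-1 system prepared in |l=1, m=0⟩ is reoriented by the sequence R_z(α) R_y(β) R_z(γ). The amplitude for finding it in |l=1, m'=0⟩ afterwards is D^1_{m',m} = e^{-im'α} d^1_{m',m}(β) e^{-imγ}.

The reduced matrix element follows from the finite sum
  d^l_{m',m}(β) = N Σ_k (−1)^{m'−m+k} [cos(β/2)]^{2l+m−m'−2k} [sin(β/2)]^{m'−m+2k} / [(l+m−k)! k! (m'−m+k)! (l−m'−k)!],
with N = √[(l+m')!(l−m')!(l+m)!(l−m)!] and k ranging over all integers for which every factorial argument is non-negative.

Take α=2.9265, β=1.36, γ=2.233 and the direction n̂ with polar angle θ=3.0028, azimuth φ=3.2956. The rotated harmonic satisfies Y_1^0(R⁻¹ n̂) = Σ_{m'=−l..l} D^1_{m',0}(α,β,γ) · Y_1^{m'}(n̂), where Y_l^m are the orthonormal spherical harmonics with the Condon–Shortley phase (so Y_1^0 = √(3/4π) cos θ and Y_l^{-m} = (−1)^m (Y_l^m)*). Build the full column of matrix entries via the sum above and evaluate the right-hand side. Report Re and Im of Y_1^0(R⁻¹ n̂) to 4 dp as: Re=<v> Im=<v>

Re=-0.0396 Im=0.0000

Need the full column D^1_{m',0} for m'=−1..1 at α=2.9265, β=1.3600, γ=2.2330.
cos(β/2)=0.777573, sin(β/2)=0.628793
d^1_{-1,0}: single k=1 term ⇒ +0.691455;  D = -0.675521+0.147583i
d^1_{0,0}: k∈[0..1] ⇒ +0.604619 -0.395381 = +0.209239;  D = +0.209239+0.000000i
d^1_{1,0}: single k=0 term ⇒ -0.691455;  D = +0.675521+0.147583i
Y_1^{m'}(θ=3.0028,φ=3.2956) and Σ D·Y over m':
  (-0.6755+0.1476i)·(-0.0472+0.0073i)  (+0.2092+0.0000i)·(-0.4839+0.0000i)  (+0.6755+0.1476i)·(+0.0472+0.0073i)
Y_1^0(R⁻¹ n̂) = -0.039603+0.000000i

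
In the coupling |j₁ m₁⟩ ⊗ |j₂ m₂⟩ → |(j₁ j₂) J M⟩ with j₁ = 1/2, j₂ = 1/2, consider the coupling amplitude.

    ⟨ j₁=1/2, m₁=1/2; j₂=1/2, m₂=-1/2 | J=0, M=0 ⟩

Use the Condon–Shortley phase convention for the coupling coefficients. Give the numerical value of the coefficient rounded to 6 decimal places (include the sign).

√[1·1!0!0!/2! · 1!0!0!1!0!0!] = √(1/2)
  +(−1)^0/∏(0,1,0,0,0,0)! = 1  (running 1)
⟨..|..⟩ = √(1/2)·(1) = +0.707107

+√(1/2) ≈ +0.707107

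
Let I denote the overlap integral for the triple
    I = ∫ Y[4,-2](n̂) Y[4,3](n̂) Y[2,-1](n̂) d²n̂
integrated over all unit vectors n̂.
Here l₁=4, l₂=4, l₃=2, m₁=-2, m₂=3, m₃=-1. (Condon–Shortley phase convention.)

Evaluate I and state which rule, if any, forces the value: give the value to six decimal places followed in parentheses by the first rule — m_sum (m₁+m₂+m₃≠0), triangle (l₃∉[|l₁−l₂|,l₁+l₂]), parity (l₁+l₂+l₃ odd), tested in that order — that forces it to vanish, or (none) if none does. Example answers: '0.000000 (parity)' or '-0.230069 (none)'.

-0.187702 (none)

Checks pass: Σm=0; 10 even; l₃=2∈[0,8].
(2·4+1)(2·4+1)(2·2+1) = 405
Δ: 6! 2! 2! / 11! → 1/13860
sum: t=2:+1/192 t=3:−1/36 t=4:+1/192 = -5/288
3j²(4 4 2; 0 0 0) = Δ·Π!·Σ² = 20/693  (sign -1)
sum: t=5:−1/240 t=6:+1/1440 = -1/288
3j²(4 4 2; -2 3 -1) = Δ·Π!·Σ² = 5/132  (sign +1)
combine: 4πI² = 405·20/693·5/132 = 375/847
take √, sign -1: I = -0.18770204
No selection rule forces the value: the integral is nonzero (none).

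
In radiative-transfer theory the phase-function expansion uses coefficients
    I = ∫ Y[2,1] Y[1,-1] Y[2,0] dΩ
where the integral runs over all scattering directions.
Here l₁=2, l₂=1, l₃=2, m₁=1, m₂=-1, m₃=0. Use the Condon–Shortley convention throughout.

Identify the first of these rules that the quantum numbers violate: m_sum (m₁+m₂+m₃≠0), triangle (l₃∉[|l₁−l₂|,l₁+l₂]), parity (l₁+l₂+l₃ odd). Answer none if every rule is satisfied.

m₁+m₂+m₃ = 1 − 1 + 0 = 0  ✓
triangle: |2−1|=1 ≤ l₃=2 ≤ 2+1=3  ✓
parity: l₁+l₂+l₃ = 5 is odd  ✗

parity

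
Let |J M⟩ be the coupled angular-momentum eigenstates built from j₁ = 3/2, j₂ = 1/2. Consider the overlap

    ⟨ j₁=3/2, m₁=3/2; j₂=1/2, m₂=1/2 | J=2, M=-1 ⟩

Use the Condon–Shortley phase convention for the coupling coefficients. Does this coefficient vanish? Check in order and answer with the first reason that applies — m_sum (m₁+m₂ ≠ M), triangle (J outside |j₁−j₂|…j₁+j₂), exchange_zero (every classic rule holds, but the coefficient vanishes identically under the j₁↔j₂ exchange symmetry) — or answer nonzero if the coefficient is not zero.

m_sum

m-sum: m₁+m₂ = 3/2+1/2 = 2, M = -1  ✗ ⇒ coefficient is 0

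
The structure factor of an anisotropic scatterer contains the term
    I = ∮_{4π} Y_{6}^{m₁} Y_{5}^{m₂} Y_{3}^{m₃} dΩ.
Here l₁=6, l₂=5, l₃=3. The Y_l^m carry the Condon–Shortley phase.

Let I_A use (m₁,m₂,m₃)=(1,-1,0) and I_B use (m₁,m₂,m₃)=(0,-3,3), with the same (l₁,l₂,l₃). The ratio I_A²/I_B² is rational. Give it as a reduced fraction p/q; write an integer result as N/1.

5/4

l's match ⇒ only the (l;m) 3-j factors differ between A and B.
A: triangle coeff Δ(6,5,3) = 1/675675; Σ_t [2,4]: t=2:+1/17280 t=3:−1/2880 t=4:+1/6912 = -1/6912; (3j)²=5/429 [(6 5 3; 1 -1 0)], sign=+1
B: triangle coeff Δ(6,5,3) = 1/675675; Σ_t [2,2]: t=2:+1/69120 = 1/69120; (3j)²=4/429 [(6 5 3; 0 -3 3)], sign=+1
I_A²/I_B² = (5/429)/(4/429) = 5/4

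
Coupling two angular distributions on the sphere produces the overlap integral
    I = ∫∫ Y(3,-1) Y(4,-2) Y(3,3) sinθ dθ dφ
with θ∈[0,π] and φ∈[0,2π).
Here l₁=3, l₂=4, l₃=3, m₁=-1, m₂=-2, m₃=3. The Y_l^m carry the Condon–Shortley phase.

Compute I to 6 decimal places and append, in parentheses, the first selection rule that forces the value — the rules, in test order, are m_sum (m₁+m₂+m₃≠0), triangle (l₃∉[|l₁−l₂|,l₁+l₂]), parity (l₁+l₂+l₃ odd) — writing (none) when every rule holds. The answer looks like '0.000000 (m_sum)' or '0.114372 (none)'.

m-sum 0 ✓  L=10 even ✓  1≤3≤7 ✓
Π(2lᵢ+1) = 7×9×7 = 441
triangle coeff Δ(3,4,3) = 1/34650
Σ_t [1,3]: t=1:−1/72 t=2:+1/16 t=3:−1/72 = 5/144
(3j)²=2/77 [(3 4 3; 0 0 0)], sign=-1
Σ_t [2,2]: t=2:+1/192 = 1/192
(3j)²=3/77 [(3 4 3; -1 -2 3)], sign=+1
⇒ 4πI² = 54/121
I = (-1)√(54/121/(4π)) = -0.18845135
No selection rule forces the value: the integral is nonzero (none).

-0.188451 (none)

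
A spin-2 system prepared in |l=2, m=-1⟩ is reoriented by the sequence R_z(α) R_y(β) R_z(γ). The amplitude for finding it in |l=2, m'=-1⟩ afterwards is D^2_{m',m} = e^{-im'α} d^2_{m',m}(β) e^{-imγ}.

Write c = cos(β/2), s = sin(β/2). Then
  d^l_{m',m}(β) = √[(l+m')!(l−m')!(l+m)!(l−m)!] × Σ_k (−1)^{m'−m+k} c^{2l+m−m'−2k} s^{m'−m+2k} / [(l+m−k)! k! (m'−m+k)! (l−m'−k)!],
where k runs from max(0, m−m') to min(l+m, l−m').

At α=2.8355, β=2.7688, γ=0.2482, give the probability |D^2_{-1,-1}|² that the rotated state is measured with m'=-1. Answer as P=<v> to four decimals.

P=0.0097

D^2_{-1,-1}(2.8355,2.7688,0.2482) = e^{-i·-1·2.8355}·d^2_{-1,-1}(2.7688)·e^{-i·-1·0.2482}. Compute d first:
c=cos(2.768800/2)=0.185319, s=sin(2.768800/2)=0.982678; N=√[1·6·1·6]=6.000000
Admissible k: 0..1 (factorial args all ≥0)
  k=0: (−1)^0·6.0000/(6)·0.1853^4·0.9827^0 = +0.001179
  k=1: (−1)^1·6.0000/(2)·0.1853^2·0.9827^2 = -0.099491
d^2_{-1,-1}(2.7688) = +0.001179 -0.099491 = -0.098311
|D^2_{-1,-1}|² = |d^2_{-1,-1}(β)|² = (-0.098311)² = 0.009665 (the z-rotation phases have unit modulus)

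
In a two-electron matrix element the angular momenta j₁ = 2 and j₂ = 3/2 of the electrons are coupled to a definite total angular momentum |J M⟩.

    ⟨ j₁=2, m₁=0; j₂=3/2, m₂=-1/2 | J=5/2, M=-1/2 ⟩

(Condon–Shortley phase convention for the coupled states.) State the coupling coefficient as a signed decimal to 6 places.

j₁+j₂−J=1  J+j₁−j₂=3  J−j₁+j₂=2  j₁+j₂+J+1=7
(j₁±m₁, j₂±m₂, J±M) = (2,2,1,2,2,3)
P² = 48/35
sum k=0..1:
  [0] +1/2 = 1/2
  [1] −1/4 = -1/4
S = 1/4
C² = P²·S² = 3/35 ; C = +0.292770

+√(3/35) ≈ +0.292770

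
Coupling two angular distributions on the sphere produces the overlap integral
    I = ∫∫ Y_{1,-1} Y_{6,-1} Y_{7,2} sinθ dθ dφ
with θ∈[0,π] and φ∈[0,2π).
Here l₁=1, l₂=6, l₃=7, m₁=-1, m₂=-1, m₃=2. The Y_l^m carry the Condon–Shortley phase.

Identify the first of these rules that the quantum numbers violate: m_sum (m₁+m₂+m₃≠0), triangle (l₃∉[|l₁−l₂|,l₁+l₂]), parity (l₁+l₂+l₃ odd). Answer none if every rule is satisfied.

none

Σmᵢ = 0  ✓
l₃∈[|l₁−l₂|,l₁+l₂]=[5,7], have l₃=7  ✓
Σlᵢ = 14 ⇒ even  ✓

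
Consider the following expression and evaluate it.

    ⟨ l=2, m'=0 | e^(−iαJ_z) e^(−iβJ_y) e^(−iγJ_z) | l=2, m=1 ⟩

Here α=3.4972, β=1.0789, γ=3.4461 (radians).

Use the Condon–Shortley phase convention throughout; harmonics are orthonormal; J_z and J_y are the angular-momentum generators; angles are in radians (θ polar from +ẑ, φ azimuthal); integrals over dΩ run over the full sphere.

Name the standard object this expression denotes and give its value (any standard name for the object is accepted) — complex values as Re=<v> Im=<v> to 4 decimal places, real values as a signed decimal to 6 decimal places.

Wigner D-matrix element, Re=-0.4864 Im=0.1529

This is a Wigner D-matrix element — the rotation-matrix element ⟨l m'| R(α,β,γ) |l m⟩ in the angular-momentum basis.
First d^2_{0,1}(β=1.0789), then the phase factors e^{-i(0)α} and e^{-i(1)γ}:
Half-angle: c=0.857991, s=0.513664. N=√(2·2·6·1)=4.898979
k∈{1,2} keeps every argument non-negative
  k=1: (−1)^0·4.8990/(2)·0.8580^3·0.5137^1 = +0.794701
  k=2: (−1)^1·4.8990/(2)·0.8580^1·0.5137^3 = -0.284837
d^2_{0,1}(1.0789) = +0.794701 -0.284837 = +0.509864
Attach z-rotation phases: D = e^{-i(0)(3.4972)}·(+0.509864)·e^{-i(1)(3.4461)} = -0.486407+0.152869i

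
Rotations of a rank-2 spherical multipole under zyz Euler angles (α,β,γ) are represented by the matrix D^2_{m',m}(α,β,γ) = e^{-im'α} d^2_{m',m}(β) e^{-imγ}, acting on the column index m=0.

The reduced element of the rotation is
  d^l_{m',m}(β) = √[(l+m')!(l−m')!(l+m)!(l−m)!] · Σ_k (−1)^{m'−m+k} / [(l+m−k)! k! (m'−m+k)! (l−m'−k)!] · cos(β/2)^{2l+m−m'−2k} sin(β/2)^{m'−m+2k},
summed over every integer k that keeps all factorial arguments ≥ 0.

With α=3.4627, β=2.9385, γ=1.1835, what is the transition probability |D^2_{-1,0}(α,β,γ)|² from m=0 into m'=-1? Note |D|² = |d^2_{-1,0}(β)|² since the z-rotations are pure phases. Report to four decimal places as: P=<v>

P=0.0585

D^2_{-1,0}(3.4627,2.9385,1.1835) = e^{-i·-1·3.4627}·d^2_{-1,0}(2.9385)·e^{-i·0·1.1835}. Compute d first:
With c≡cos(β/2)=0.101372 and s≡sin(β/2)=0.994849, N=[1·6·2·2]^{1/2}=4.898979
The bounds max(0,m−m')=1 and min(l+m,l−m')=2 give 2 terms
  k=1: (−1)^0·4.8990/(2)·0.1014^3·0.9948^1 = +0.002539
  k=2: (−1)^1·4.8990/(2)·0.1014^1·0.9948^3 = -0.244492
d^2_{-1,0}(2.9385) = +0.002539 -0.244492 = -0.241953
|D^2_{-1,0}|² = |d^2_{-1,0}(β)|² = (-0.241953)² = 0.058541 (the z-rotation phases have unit modulus)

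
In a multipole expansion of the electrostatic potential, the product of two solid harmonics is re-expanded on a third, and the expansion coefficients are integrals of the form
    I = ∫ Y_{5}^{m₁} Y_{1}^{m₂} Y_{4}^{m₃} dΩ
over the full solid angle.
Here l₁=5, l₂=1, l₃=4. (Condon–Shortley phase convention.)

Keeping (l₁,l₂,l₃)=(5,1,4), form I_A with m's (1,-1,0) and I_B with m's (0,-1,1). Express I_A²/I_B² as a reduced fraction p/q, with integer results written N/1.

l's match ⇒ only the (l;m) 3-j factors differ between A and B.
A: triangle coeff Δ(5,1,4) = 1/495; Σ_t [0,0]: t=0:+1/1152 = 1/1152; (3j)²=1/33 [(5 1 4; 1 -1 0)], sign=+1
B: triangle coeff Δ(5,1,4) = 1/495; Σ_t [0,0]: t=0:+1/1440 = 1/1440; (3j)²=2/99 [(5 1 4; 0 -1 1)], sign=-1
I_A²/I_B² = (1/33)/(2/99) = 3/2

3/2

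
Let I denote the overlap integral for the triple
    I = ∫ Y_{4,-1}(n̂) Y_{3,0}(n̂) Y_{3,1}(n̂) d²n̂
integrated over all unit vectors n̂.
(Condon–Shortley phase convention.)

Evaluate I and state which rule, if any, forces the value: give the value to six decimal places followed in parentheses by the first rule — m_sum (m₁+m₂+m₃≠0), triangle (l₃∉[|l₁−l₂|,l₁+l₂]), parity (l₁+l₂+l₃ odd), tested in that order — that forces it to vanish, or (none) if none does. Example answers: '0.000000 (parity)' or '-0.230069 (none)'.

-0.099323 (none)

m-sum 0 ✓  L=10 even ✓  1≤3≤7 ✓
Π(2lᵢ+1) = 9×7×7 = 441
triangle coeff Δ(4,3,3) = 1/34650
Σ_t [1,3]: t=1:−1/72 t=2:+1/16 t=3:−1/72 = 5/144
(3j)²=2/77 [(4 3 3; 0 0 0)], sign=-1
Σ_t [1,3]: t=1:−1/288 t=2:+1/24 t=3:−1/48 = 5/288
(3j)²=5/462 [(4 3 3; -1 0 1)], sign=+1
⇒ 4πI² = 15/121
I = (-1)√(15/121/(4π)) = -0.09932258
No selection rule forces the value: the integral is nonzero (none).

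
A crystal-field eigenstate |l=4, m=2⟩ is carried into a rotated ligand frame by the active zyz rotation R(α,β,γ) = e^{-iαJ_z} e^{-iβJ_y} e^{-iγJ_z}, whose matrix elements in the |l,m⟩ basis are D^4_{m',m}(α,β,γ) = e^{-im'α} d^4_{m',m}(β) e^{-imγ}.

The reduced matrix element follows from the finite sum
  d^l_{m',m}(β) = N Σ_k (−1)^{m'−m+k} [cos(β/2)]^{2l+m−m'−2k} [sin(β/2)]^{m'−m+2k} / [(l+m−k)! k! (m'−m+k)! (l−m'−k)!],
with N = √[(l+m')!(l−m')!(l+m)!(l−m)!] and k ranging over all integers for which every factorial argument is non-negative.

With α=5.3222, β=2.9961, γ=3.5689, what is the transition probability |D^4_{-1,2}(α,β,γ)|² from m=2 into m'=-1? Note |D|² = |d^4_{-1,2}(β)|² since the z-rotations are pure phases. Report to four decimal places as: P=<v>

First d^4_{-1,2}(β=2.9961), then the phase factors e^{-i(-1)α} and e^{-i(2)γ}:
Half-angle: c=0.072682, s=0.997355. N=√(6·120·720·2)=1018.233765
k: max(0,(2)−(-1))=3 … min(4+(2),4−(-1))=5
  k=3: (−1)^0·1018.2338/(72)·0.0727^5·0.9974^3 = +0.000028
  k=4: (−1)^1·1018.2338/(48)·0.0727^3·0.9974^5 = -0.008038
  k=5: (−1)^2·1018.2338/(240)·0.0727^1·0.9974^7 = +0.302700
d^4_{-1,2}(2.9961) = +0.000028 -0.008038 +0.302700 = +0.294691
|D^4_{-1,2}|² = |d^4_{-1,2}(β)|² = (+0.294691)² = 0.086843 (the z-rotation phases have unit modulus)

P=0.0868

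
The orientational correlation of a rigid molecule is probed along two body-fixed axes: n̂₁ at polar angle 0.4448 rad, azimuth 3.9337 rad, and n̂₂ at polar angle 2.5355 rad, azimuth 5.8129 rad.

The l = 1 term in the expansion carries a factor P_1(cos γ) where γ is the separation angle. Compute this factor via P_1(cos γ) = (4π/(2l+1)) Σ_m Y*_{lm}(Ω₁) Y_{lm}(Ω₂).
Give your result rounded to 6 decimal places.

-0.816309

Summing Y*_{l m}(θ₁,φ₁)·Y_{l m}(θ₂,φ₂) over m ∈ [−1, 1]; prefactor 4π/(2·1+1) = 4.188790:
  term(m=-1) = -0.008881-0.027878i   from Y*(Ω₁)=-0.104410-0.105820i, Y(Ω₂)=+0.175448+0.089185i
  term(m=+0) = -0.177118+0.000000i   from Y*(Ω₁)=+0.441060-0.000000i, Y(Ω₂)=-0.401573+0.000000i
  term(m=+1) = -0.008881+0.027878i   from Y*(Ω₁)=+0.104410-0.105820i, Y(Ω₂)=-0.175448+0.089185i
Accumulated sum -0.194879+0.000000i; after 4π/(2l+1) scaling, -0.816309+0.000000i ⇒ P_1 = -0.816309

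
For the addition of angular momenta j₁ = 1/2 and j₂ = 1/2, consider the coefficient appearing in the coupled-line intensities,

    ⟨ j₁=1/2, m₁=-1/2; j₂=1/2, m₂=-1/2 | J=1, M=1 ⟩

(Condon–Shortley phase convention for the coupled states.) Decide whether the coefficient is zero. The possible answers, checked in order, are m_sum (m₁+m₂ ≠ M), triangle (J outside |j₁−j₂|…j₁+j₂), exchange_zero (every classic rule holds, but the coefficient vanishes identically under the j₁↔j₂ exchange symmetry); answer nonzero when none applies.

m-sum: m₁+m₂ = -1/2+(-1/2) = -1, M = 1  ✗ ⇒ coefficient is 0

m_sum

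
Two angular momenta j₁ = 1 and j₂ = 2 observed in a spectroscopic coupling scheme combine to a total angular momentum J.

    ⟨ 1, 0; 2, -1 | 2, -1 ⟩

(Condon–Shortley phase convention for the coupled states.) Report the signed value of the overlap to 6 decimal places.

+0.408248

√[5·1!1!3!/6! · 1!1!1!3!1!3!] = √(3/2)
  +(−1)^0/∏(0,1,1,1,0,2)! = 1/2  (running 1/2)
  +(−1)^1/∏(1,0,0,0,1,3)! = -1/6  (running 1/3)
⟨..|..⟩ = √(3/2)·(1/3) = +0.408248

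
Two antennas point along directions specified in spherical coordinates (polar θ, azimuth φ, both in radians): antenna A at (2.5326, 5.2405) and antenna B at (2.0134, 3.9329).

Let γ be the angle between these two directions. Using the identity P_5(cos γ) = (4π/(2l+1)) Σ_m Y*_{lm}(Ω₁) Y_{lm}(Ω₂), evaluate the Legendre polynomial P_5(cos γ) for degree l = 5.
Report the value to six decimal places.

0.120805

Expand P_5 via completeness: Σ_{m} conj(Y_{5,m}) at Ω₁ times Y_{5,m} at Ω₂ —
  [-5]  conj(Y_{5,-5})(Ω₁) = (0.013656, 0.024936) ; Y_{5,-5}(Ω₂) = (0.191816, -0.203499) ; Δ = (0.007694, 0.002004)
  [-4]  conj(Y_{5,-4})(Ω₁) = (0.066459, -0.110457) ; Y_{5,-4}(Ω₂) = (0.419028, -0.009906) ; Δ = (0.026754, -0.046943)
  [-3]  conj(Y_{5,-3})(Ω₁) = (-0.327312, -0.004431) ; Y_{5,-3}(Ω₂) = (0.119555, 0.115390) ; Δ = (-0.038621, -0.038298)
  [-2]  conj(Y_{5,-2})(Ω₁) = (0.227975, 0.403225) ; Y_{5,-2}(Ω₂) = (-0.003150, -0.266520) ; Δ = (0.106749, -0.062030)
  [-1]  conj(Y_{5,-1})(Ω₁) = (0.100281, -0.171896) ; Y_{5,-1}(Ω₂) = (0.175257, -0.177340) ; Δ = (-0.012909, -0.047910)
  [+0]  conj(Y_{5,0})(Ω₁) = (0.343307, -0.000000) ; Y_{5,0}(Ω₂) = (-0.214350, 0.000000) ; Δ = (-0.073588, 0.000000)
  [+1]  conj(Y_{5,1})(Ω₁) = (-0.100281, -0.171896) ; Y_{5,1}(Ω₂) = (-0.175257, -0.177340) ; Δ = (-0.012909, 0.047910)
  [+2]  conj(Y_{5,2})(Ω₁) = (0.227975, -0.403225) ; Y_{5,2}(Ω₂) = (-0.003150, 0.266520) ; Δ = (0.106749, 0.062030)
  [+3]  conj(Y_{5,3})(Ω₁) = (0.327312, -0.004431) ; Y_{5,3}(Ω₂) = (-0.119555, 0.115390) ; Δ = (-0.038621, 0.038298)
  [+4]  conj(Y_{5,4})(Ω₁) = (0.066459, 0.110457) ; Y_{5,4}(Ω₂) = (0.419028, 0.009906) ; Δ = (0.026754, 0.046943)
  [+5]  conj(Y_{5,5})(Ω₁) = (-0.013656, 0.024936) ; Y_{5,5}(Ω₂) = (-0.191816, -0.203499) ; Δ = (0.007694, -0.002004)
Accumulated sum (0.105747, -0.000000); after 4π/(2l+1) scaling, (0.120805, -0.000000) ⇒ P_5 = 0.120805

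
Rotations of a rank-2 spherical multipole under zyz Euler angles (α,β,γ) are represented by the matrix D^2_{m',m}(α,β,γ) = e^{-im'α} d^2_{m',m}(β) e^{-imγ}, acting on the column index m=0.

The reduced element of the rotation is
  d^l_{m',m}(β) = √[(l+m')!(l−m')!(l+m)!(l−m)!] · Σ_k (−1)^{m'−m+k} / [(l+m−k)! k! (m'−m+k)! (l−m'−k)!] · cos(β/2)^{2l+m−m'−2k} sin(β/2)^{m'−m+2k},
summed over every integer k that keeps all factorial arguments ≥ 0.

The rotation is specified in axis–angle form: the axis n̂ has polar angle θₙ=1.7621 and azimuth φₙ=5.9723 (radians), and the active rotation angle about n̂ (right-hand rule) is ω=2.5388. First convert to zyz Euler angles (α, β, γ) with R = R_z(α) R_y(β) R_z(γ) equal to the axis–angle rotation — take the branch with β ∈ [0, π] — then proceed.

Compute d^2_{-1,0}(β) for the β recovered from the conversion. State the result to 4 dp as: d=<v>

d=-0.6056

Axis–angle → zyz. n̂ = (sinθₙcosφₙ, sinθₙsinφₙ, cosθₙ) = (+0.934695, -0.300321, -0.190139), ω = 2.5388.
R = I cosω + sinω [n̂]ₓ + (1−cosω) n̂n̂ᵀ gives
  R = [+0.769577, -0.404146, -0.494387; -0.619742, -0.659266, -0.425779; -0.153856, +0.634062, -0.757822]
β = atan2(√(R₁₃²+R₂₃²), R₃₃) = 2.430764; α = atan2(R₂₃, R₁₃) mod 2π = 3.852568; γ = atan2(R₃₂, −R₃₁) mod 2π = 1.332746
d^2_{-1,0}(β=2.4308) via the finite sum:
c=cos(2.430764/2)=0.347979, s=sin(2.430764/2)=0.937502; N=√[1·6·2·2]=4.898979
k: max(0,(0)−(-1))=1 … min(2+(0),2−(-1))=2
  k=1: (−1)^0·4.8990/(2)·0.3480^3·0.9375^1 = +0.096762
  k=2: (−1)^1·4.8990/(2)·0.3480^1·0.9375^3 = -0.702337
d^2_{-1,0}(2.4308) = +0.096762 -0.702337 = -0.605575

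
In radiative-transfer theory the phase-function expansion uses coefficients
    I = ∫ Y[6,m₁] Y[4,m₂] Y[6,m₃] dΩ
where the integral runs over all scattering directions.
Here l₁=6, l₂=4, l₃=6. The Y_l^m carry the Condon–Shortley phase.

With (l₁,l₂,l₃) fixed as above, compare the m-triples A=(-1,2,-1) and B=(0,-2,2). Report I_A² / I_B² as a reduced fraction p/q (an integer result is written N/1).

560/363

l's match ⇒ only the (l;m) 3-j factors differ between A and B.
A: triangle coeff Δ(6,4,6) = 1/15315300; Σ_t [2,4]: t=2:+1/69120 t=3:−1/20736 t=4:+1/69120 = -1/51840; (3j)²=280/21879 [(6 4 6; -1 2 -1)], sign=+1
B: triangle coeff Δ(6,4,6) = 1/15315300; Σ_t [0,2]: t=0:+1/138240 t=1:−1/25920 t=2:+1/55296 = -11/829440; (3j)²=11/1326 [(6 4 6; 0 -2 2)], sign=-1
I_A²/I_B² = (280/21879)/(11/1326) = 560/363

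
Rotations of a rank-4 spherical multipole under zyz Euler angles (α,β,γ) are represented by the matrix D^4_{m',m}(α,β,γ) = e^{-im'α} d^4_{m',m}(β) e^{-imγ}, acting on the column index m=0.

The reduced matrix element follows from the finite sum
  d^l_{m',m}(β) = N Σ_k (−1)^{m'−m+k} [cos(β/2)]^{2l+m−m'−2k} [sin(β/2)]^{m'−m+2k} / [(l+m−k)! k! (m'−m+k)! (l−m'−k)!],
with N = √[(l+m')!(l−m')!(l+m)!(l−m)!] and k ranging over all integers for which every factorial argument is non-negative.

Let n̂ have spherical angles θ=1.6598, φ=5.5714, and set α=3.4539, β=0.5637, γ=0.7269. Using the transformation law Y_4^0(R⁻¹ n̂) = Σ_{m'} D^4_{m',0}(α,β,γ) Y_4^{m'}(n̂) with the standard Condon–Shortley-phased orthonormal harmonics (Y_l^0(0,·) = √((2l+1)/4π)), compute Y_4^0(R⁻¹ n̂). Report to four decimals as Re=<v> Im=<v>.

Need the full column D^4_{m',0} for m'=−4..4 at α=3.4539, β=0.5637, γ=0.7269.
cos(β/2)=0.960543, sin(β/2)=0.278133
d^4_{-4,0}: single k=4 term ⇒ +0.042621;  D = +0.013471+0.040437i
d^4_{-3,0}: k∈[3..4] ⇒ +0.208164 -0.017453 = +0.190710;  D = -0.112952-0.153663i
d^4_{-2,0}: k∈[2..4] ⇒ +0.576403 -0.128875 +0.004052 = +0.451581;  D = +0.366317+0.264077i
d^4_{-1,0}: k∈[1..4] ⇒ +0.938391 -0.472071 +0.039580 -0.000553 = +0.505347;  D = -0.480902-0.155271i
d^4_{0,0}: k∈[0..4] ⇒ +0.724658 -0.972132 +0.183392 -0.006834 +0.000036 = -0.070880;  D = -0.070880+0.000000i
d^4_{1,0}: k∈[0..3] ⇒ -0.938391 +0.472071 -0.039580 +0.000553 = -0.505347;  D = +0.480902-0.155271i
d^4_{2,0}: k∈[0..2] ⇒ +0.576403 -0.128875 +0.004052 = +0.451581;  D = +0.366317-0.264077i
d^4_{3,0}: k∈[0..1] ⇒ -0.208164 +0.017453 = -0.190710;  D = +0.112952-0.153663i
d^4_{4,0}: single k=0 term ⇒ +0.042621;  D = +0.013471-0.040437i
Y_4^{m'}(θ=1.6598,φ=5.5714) and Σ D·Y over m':
  (+0.0135+0.0404i)·(-0.4168+0.1264i)  (-0.1130-0.1537i)·(+0.0588-0.0929i)  (+0.3663+0.2641i)·(-0.0460-0.3101i)  (-0.4809-0.1553i)·(+0.0934+0.0806i)  (-0.0709+0.0000i)·(+0.2925+0.0000i)  (+0.4809-0.1553i)·(-0.0934+0.0806i)  (+0.3663-0.2641i)·(-0.0460+0.3101i)  (+0.1130-0.1537i)·(-0.0588-0.0929i)  (+0.0135-0.0404i)·(-0.4168-0.1264i)
Y_4^0(R⁻¹ n̂) = -0.018722-0.000000i

Re=-0.0187 Im=0.0000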